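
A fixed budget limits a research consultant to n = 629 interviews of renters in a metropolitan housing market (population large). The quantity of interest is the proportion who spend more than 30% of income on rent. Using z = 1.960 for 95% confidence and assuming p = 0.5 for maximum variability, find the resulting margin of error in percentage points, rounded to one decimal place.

SE(p̂) = √[p(1−p)/n] = √[0.2500/629] = 0.01994.
E = z × SE = 1.960 × 0.01994 = 0.03908, or 3.9 percentage points.

3.9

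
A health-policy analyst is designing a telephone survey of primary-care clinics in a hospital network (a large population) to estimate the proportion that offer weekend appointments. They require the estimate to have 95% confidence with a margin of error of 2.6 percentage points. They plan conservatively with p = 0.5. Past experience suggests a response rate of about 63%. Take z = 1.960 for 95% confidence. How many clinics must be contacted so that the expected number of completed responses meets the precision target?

Completed interviews needed: n₀ = 1.960² × 0.2500 / 0.026² ≈ 1420.71 → 1421.
At a 63% response rate, contacts needed = 1421 / 0.63 ≈ 2255.56 → 2256.

2256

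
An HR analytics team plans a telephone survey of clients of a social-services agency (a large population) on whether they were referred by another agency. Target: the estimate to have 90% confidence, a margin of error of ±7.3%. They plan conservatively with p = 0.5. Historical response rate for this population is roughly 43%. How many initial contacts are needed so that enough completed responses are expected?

For 90% confidence, z = 1.645.
Completed interviews needed: n₀ = 1.645² × 0.2500 / 0.073² ≈ 126.95 → 127.
At a 43% response rate, contacts needed = 127 / 0.43 ≈ 295.35 → 296.

296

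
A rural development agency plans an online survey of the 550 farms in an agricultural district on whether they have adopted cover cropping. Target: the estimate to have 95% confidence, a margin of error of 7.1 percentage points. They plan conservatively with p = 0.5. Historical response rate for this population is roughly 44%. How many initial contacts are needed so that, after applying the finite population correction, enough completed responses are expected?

For 95% confidence, z = 1.96.
Completed interviews needed (unadjusted): n₀ = 1.96² × 0.2500 / 0.071² ≈ 190.52 → 191.
FPC for N = 550: n = 191 / (1 + 190/550) = 191 / 1.3455 ≈ 141.96 → 142.
At a 44% response rate, contacts needed = 142 / 0.44 ≈ 322.73 → 323.

323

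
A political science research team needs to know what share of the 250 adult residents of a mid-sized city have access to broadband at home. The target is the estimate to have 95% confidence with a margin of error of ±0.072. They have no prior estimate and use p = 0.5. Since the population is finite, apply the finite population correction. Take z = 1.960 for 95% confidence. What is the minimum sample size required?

107

Unadjusted: n₀ = 1.960² × 0.50 × 0.50 / 0.072² ≈ 185.26, so n₀ = 186.
Finite population correction with N = 250: n = n₀ / (1 + (n₀−1)/N) = 186 / (1 + 185/250) = 186 / 1.7400 ≈ 106.90.
Rounding up, n = 107.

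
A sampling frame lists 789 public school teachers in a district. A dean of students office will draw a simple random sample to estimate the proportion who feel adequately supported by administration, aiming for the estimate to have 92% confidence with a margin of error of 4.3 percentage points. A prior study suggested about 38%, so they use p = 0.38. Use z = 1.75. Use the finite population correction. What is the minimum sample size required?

Unadjusted: n₀ = 1.75² × 0.38 × 0.62 / 0.043² ≈ 390.22, so n₀ = 391.
Finite population correction with N = 789: n = n₀ / (1 + (n₀−1)/N) = 391 / (1 + 390/789) = 391 / 1.4943 ≈ 261.66.
Rounding up, n = 262.

262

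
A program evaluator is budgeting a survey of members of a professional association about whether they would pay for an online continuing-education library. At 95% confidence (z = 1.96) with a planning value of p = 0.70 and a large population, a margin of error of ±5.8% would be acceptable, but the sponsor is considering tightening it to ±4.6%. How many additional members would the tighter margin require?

At ±5.8%: n = 1.96² × 0.2100 / 0.058² ≈ 239.81 → 240.
At ±4.6%: n = 1.96² × 0.2100 / 0.046² ≈ 381.26 → 382.
Additional respondents: 382 − 240 = 142.

142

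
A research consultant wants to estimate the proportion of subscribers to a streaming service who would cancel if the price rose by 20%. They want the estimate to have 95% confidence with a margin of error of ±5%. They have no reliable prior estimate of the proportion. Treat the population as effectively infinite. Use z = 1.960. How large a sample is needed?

With no prior estimate, use p = 0.5, giving p(1−p) = 0.25.
n = z²·p(1−p)/E² = 1.960² × 0.2500 / 0.050² = 3.8416 × 0.2500 / 0.002500 ≈ 384.16.
Rounding up gives n = 385.

385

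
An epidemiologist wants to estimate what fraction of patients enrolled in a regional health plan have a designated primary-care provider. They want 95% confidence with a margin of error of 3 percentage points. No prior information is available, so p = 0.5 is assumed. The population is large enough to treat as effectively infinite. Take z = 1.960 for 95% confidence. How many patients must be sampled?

With p = 0.5, p(1−p) = 0.25.
n = z²·p(1−p)/E² = 1.960² × 0.2500 / 0.030² = 3.8416 × 0.2500 / 0.000900 ≈ 1067.11.
Rounding up gives n = 1068.

1068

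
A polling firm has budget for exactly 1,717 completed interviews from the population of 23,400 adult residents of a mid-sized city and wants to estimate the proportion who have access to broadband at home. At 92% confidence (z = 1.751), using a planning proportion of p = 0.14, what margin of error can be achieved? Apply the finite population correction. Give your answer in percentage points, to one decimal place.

1.4

Finite-population factor: (N−n)/(N−1) = (23400−1717)/(23400−1) = 0.9267.
SE(p̂) = √[p(1−p)/n · (N−n)/(N−1)] = √[0.1204/1717 × 0.9267] = 0.00806.
E = z × SE = 1.751 × 0.00806 = 0.01411 ≈ 1.4 percentage points.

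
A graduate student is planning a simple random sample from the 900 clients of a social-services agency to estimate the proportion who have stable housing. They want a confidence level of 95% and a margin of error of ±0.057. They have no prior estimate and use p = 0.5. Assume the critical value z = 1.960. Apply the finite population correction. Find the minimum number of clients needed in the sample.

Unadjusted: n₀ = 1.960² × 0.50 × 0.50 / 0.057² ≈ 295.60, so n₀ = 296.
Finite population correction with N = 900: n = n₀ / (1 + (n₀−1)/N) = 296 / (1 + 295/900) = 296 / 1.3278 ≈ 222.93.
Rounding up, n = 223.

223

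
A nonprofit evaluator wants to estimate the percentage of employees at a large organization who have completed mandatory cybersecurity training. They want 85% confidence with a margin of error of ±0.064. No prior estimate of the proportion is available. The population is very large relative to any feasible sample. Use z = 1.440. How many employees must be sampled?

127

With no prior estimate, use p = 0.5, giving p(1−p) = 0.25.
n = z²·p(1−p)/E² = 1.440² × 0.2500 / 0.064² = 2.0736 × 0.2500 / 0.004096 ≈ 126.56.
Rounding up gives n = 127.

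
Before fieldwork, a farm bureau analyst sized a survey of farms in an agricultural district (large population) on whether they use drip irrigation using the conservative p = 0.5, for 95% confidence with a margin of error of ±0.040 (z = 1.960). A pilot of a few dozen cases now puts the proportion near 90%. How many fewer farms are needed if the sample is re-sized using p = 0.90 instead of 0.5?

Conservative (p = 0.5): n = 1.960² × 0.25 / 0.040² ≈ 600.25 → 601.
Using p = 0.90: p(1−p) = 0.0900, so n = 1.960² × 0.0900 / 0.040² ≈ 216.09 → 217.
Reduction: 601 − 217 = 384.

384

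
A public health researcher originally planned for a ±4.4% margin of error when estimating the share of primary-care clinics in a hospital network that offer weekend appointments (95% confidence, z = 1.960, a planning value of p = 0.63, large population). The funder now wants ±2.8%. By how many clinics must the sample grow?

680

At ±4.4%: n = 1.960² × 0.2331 / 0.044² ≈ 462.54 → 463.
At ±2.8%: n = 1.960² × 0.2331 / 0.028² ≈ 1142.19 → 1143.
Additional respondents: 1143 − 463 = 680.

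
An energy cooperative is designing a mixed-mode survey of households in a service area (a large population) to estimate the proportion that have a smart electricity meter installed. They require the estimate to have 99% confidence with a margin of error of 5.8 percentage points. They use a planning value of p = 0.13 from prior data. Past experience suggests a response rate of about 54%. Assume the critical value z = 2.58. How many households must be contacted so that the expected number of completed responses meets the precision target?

415

Completed interviews needed: n₀ = 2.58² × 0.1131 / 0.058² ≈ 223.79 → 224.
At a 54% response rate, contacts needed = 224 / 0.54 ≈ 414.81 → 415.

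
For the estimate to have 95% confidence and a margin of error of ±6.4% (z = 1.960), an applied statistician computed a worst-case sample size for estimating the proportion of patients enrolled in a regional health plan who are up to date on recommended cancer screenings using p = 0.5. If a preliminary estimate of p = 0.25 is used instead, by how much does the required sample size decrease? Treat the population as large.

59

Conservative (p = 0.5): n = 1.960² × 0.25 / 0.064² ≈ 234.47 → 235.
Using p = 0.25: p(1−p) = 0.1875, so n = 1.960² × 0.1875 / 0.064² ≈ 175.85 → 176.
Reduction: 235 − 176 = 59.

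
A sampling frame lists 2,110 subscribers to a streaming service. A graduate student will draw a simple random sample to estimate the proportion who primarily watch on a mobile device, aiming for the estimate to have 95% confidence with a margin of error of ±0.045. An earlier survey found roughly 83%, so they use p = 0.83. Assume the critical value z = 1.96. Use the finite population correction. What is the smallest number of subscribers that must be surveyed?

238

Unadjusted: n₀ = 1.96² × 0.83 × 0.17 / 0.045² ≈ 267.68, so n₀ = 268.
Finite population correction with N = 2,110: n = n₀ / (1 + (n₀−1)/N) = 268 / (1 + 267/2110) = 268 / 1.1265 ≈ 237.90.
Rounding up, n = 238.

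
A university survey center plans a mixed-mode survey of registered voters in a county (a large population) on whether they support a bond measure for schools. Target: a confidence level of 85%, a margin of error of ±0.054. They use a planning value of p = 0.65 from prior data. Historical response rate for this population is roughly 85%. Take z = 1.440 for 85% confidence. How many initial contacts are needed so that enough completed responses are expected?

Completed interviews needed: n₀ = 1.440² × 0.2275 / 0.054² ≈ 161.78 → 162.
At an 85% response rate, contacts needed = 162 / 0.85 ≈ 190.59 → 191.

191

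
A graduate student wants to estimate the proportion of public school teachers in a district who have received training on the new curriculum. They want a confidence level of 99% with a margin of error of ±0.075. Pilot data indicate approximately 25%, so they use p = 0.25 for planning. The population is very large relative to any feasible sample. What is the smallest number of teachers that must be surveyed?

For 99% confidence, z = 2.576.
With p = 0.25, p(1−p) = 0.1875.
n = z²·p(1−p)/E² = 2.576² × 0.1875 / 0.075² = 6.6358 × 0.1875 / 0.005625 ≈ 221.19.
Rounding up gives n = 222.

222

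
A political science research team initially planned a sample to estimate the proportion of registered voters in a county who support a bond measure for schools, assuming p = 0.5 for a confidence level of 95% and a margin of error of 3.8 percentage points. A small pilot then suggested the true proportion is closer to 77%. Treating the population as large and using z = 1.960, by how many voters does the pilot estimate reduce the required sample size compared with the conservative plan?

Conservative (p = 0.5): n = 1.960² × 0.25 / 0.038² ≈ 665.10 → 666.
Using p = 0.77: p(1−p) = 0.1771, so n = 1.960² × 0.1771 / 0.038² ≈ 471.15 → 472.
Reduction: 666 − 472 = 194.

194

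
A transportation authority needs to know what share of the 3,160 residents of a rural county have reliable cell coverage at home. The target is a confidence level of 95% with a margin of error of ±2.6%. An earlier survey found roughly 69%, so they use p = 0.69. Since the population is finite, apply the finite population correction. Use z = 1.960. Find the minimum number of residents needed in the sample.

879

Unadjusted: n₀ = 1.960² × 0.69 × 0.31 / 0.026² ≈ 1215.56, so n₀ = 1216.
Finite population correction with N = 3,160: n = n₀ / (1 + (n₀−1)/N) = 1216 / (1 + 1215/3160) = 1216 / 1.3845 ≈ 878.30.
Rounding up, n = 879.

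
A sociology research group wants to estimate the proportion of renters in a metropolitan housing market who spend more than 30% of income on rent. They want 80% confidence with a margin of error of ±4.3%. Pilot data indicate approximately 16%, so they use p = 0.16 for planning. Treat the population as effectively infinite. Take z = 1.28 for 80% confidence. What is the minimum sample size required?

With p = 0.16, p(1−p) = 0.1344.
n = z²·p(1−p)/E² = 1.28² × 0.1344 / 0.043² = 1.6384 × 0.1344 / 0.001849 ≈ 119.09.
Rounding up gives n = 120.

120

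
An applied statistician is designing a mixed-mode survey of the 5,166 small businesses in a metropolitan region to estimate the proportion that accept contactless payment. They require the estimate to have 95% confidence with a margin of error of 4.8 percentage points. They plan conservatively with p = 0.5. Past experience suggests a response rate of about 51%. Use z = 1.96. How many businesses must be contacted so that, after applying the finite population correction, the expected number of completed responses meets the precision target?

Completed interviews needed (unadjusted): n₀ = 1.96² × 0.2500 / 0.048² ≈ 416.84 → 417.
FPC for N = 5,166: n = 417 / (1 + 416/5166) = 417 / 1.0805 ≈ 385.92 → 386.
At a 51% response rate, contacts needed = 386 / 0.51 ≈ 756.86 → 757.

757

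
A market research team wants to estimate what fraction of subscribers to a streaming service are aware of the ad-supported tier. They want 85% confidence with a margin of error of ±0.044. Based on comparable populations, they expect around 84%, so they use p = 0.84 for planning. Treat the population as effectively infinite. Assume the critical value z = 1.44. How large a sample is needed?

144

With p = 0.84, p(1−p) = 0.1344.
n = z²·p(1−p)/E² = 1.44² × 0.1344 / 0.044² = 2.0736 × 0.1344 / 0.001936 ≈ 143.95.
Rounding up gives n = 144.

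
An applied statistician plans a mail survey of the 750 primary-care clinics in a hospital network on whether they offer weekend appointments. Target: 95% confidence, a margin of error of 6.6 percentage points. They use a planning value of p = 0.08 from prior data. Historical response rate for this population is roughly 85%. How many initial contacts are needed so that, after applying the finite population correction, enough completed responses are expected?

71

For 95% confidence, z = 1.96.
Completed interviews needed (unadjusted): n₀ = 1.96² × 0.0736 / 0.066² ≈ 64.91 → 65.
FPC for N = 750: n = 65 / (1 + 64/750) = 65 / 1.0853 ≈ 59.89 → 60.
At an 85% response rate, contacts needed = 60 / 0.85 ≈ 70.59 → 71.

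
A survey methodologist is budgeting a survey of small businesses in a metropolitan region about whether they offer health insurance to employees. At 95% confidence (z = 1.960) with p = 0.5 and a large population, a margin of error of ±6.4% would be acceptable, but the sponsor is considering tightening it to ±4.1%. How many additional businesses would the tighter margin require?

At ±6.4%: n = 1.960² × 0.2500 / 0.064² ≈ 234.47 → 235.
At ±4.1%: n = 1.960² × 0.2500 / 0.041² ≈ 571.33 → 572.
Additional respondents: 572 − 235 = 337.

337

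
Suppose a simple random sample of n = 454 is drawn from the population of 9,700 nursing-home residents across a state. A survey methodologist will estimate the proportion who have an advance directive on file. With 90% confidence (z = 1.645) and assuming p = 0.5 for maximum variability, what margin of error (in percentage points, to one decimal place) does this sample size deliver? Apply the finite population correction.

Finite-population factor: (N−n)/(N−1) = (9700−454)/(9700−1) = 0.9533.
SE(p̂) = √[p(1−p)/n · (N−n)/(N−1)] = √[0.2500/454 × 0.9533] = 0.02291.
E = z × SE = 1.645 × 0.02291 = 0.03769 ≈ 3.8 percentage points.

3.8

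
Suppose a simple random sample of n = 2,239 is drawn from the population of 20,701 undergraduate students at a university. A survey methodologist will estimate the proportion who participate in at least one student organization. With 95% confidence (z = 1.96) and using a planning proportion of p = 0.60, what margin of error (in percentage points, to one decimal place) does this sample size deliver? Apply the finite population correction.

1.9

Finite-population factor: (N−n)/(N−1) = (20701−2239)/(20701−1) = 0.8919.
SE(p̂) = √[p(1−p)/n · (N−n)/(N−1)] = √[0.2400/2239 × 0.8919] = 0.00978.
E = z × SE = 1.96 × 0.00978 = 0.01916 ≈ 1.9 percentage points.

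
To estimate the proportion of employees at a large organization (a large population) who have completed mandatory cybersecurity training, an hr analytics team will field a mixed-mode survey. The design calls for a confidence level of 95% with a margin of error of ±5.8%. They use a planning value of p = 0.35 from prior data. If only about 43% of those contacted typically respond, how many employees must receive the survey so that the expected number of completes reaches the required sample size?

For 95% confidence, z = 1.96.
Completed interviews needed: n₀ = 1.96² × 0.2275 / 0.058² ≈ 259.80 → 260.
At a 43% response rate, contacts needed = 260 / 0.43 ≈ 604.65 → 605.

605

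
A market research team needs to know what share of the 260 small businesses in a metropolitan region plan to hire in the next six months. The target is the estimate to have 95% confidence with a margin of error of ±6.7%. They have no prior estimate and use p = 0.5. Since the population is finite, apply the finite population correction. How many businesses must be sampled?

For 95% confidence, z = 1.960.
Unadjusted: n₀ = 1.960² × 0.50 × 0.50 / 0.067² ≈ 213.95, so n₀ = 214.
Finite population correction with N = 260: n = n₀ / (1 + (n₀−1)/N) = 214 / (1 + 213/260) = 214 / 1.8192 ≈ 117.63.
Rounding up, n = 118.

118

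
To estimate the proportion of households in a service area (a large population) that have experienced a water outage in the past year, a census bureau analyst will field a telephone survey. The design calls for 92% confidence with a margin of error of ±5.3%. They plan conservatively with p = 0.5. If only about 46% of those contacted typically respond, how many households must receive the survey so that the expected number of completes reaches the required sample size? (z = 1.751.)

594

Completed interviews needed: n₀ = 1.751² × 0.2500 / 0.053² ≈ 272.87 → 273.
At a 46% response rate, contacts needed = 273 / 0.46 ≈ 593.48 → 594.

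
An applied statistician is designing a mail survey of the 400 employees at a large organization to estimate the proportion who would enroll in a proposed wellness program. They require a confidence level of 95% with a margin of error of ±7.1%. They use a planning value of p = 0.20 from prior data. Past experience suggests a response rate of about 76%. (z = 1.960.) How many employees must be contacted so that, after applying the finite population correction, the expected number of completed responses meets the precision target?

Completed interviews needed (unadjusted): n₀ = 1.960² × 0.1600 / 0.071² ≈ 121.93 → 122.
FPC for N = 400: n = 122 / (1 + 121/400) = 122 / 1.3025 ≈ 93.67 → 94.
At a 76% response rate, contacts needed = 94 / 0.76 ≈ 123.68 → 124.

124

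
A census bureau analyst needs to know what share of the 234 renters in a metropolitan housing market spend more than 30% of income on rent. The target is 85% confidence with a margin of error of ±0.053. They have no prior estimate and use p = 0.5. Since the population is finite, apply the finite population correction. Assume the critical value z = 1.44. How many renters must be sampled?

104

Unadjusted: n₀ = 1.44² × 0.50 × 0.50 / 0.053² ≈ 184.55, so n₀ = 185.
Finite population correction with N = 234: n = n₀ / (1 + (n₀−1)/N) = 185 / (1 + 184/234) = 185 / 1.7863 ≈ 103.56.
Rounding up, n = 104.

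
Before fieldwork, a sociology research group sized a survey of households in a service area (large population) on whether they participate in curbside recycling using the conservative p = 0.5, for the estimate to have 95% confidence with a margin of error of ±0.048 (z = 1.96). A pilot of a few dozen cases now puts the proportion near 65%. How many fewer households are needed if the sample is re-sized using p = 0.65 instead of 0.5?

37

Conservative (p = 0.5): n = 1.96² × 0.25 / 0.048² ≈ 416.84 → 417.
Using p = 0.65: p(1−p) = 0.2275, so n = 1.96² × 0.2275 / 0.048² ≈ 379.32 → 380.
Reduction: 417 − 380 = 37.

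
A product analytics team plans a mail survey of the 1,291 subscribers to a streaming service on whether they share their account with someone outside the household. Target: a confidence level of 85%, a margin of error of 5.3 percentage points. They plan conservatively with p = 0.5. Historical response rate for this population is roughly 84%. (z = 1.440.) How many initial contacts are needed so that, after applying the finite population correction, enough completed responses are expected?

Completed interviews needed (unadjusted): n₀ = 1.440² × 0.2500 / 0.053² ≈ 184.55 → 185.
FPC for N = 1,291: n = 185 / (1 + 184/1291) = 185 / 1.1425 ≈ 161.92 → 162.
At an 84% response rate, contacts needed = 162 / 0.84 ≈ 192.86 → 193.

193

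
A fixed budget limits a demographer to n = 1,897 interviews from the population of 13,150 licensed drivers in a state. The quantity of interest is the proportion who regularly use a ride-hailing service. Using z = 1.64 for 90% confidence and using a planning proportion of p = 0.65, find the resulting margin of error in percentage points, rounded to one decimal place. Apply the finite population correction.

1.7

Finite-population factor: (N−n)/(N−1) = (13150−1897)/(13150−1) = 0.8558.
SE(p̂) = √[p(1−p)/n · (N−n)/(N−1)] = √[0.2275/1897 × 0.8558] = 0.01013.
E = z × SE = 1.64 × 0.01013 = 0.01661 ≈ 1.7 percentage points.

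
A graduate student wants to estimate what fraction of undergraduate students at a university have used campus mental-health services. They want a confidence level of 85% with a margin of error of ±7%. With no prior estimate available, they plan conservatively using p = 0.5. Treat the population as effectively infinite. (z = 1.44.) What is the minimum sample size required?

With p = 0.5, p(1−p) = 0.25.
n = z²·p(1−p)/E² = 1.44² × 0.2500 / 0.070² = 2.0736 × 0.2500 / 0.004900 ≈ 105.80.
Rounding up gives n = 106.

106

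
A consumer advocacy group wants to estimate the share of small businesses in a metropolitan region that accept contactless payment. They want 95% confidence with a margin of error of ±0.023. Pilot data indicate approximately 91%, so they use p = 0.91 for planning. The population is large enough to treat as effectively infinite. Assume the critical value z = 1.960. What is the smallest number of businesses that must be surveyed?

With p = 0.91, p(1−p) = 0.0819.
n = z²·p(1−p)/E² = 1.960² × 0.0819 / 0.023² = 3.8416 × 0.0819 / 0.000529 ≈ 594.76.
Rounding up gives n = 595.

595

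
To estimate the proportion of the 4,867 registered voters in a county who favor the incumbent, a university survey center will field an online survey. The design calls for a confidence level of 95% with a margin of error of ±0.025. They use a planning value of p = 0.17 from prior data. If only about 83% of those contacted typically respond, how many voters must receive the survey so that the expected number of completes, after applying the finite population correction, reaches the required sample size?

888

For 95% confidence, z = 1.960.
Completed interviews needed (unadjusted): n₀ = 1.960² × 0.1411 / 0.025² ≈ 867.28 → 868.
FPC for N = 4,867: n = 868 / (1 + 867/4867) = 868 / 1.1781 ≈ 736.76 → 737.
At an 83% response rate, contacts needed = 737 / 0.83 ≈ 887.95 → 888.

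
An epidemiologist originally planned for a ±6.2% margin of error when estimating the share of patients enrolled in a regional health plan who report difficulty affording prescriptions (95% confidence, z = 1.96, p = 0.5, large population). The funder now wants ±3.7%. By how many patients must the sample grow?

At ±6.2%: n = 1.96² × 0.2500 / 0.062² ≈ 249.84 → 250.
At ±3.7%: n = 1.96² × 0.2500 / 0.037² ≈ 701.53 → 702.
Additional respondents: 702 − 250 = 452.

452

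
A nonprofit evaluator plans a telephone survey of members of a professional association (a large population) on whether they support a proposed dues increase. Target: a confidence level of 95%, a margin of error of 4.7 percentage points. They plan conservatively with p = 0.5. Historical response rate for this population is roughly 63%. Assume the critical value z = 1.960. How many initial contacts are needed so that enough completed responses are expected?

691

Completed interviews needed: n₀ = 1.960² × 0.2500 / 0.047² ≈ 434.77 → 435.
At a 63% response rate, contacts needed = 435 / 0.63 ≈ 690.48 → 691.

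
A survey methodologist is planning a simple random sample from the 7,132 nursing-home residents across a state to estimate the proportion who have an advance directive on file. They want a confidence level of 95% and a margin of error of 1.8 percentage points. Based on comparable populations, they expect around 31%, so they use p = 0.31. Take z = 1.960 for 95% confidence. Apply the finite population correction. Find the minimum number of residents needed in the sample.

1872

Unadjusted: n₀ = 1.960² × 0.31 × 0.69 / 0.018² ≈ 2536.17, so n₀ = 2537.
Finite population correction with N = 7,132: n = n₀ / (1 + (n₀−1)/N) = 2537 / (1 + 2536/7132) = 2537 / 1.3556 ≈ 1871.52.
Rounding up, n = 1872.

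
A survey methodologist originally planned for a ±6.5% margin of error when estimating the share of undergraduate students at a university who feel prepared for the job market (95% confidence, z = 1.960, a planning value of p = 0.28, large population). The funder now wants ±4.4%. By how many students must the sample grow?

217

At ±6.5%: n = 1.960² × 0.2016 / 0.065² ≈ 183.31 → 184.
At ±4.4%: n = 1.960² × 0.2016 / 0.044² ≈ 400.03 → 401.
Additional respondents: 401 − 184 = 217.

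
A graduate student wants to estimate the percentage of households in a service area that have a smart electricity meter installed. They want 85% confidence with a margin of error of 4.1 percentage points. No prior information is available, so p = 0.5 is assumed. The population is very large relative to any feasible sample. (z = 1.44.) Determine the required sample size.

309

With p = 0.5, p(1−p) = 0.25.
n = z²·p(1−p)/E² = 1.44² × 0.2500 / 0.041² = 2.0736 × 0.2500 / 0.001681 ≈ 308.39.
Rounding up gives n = 309.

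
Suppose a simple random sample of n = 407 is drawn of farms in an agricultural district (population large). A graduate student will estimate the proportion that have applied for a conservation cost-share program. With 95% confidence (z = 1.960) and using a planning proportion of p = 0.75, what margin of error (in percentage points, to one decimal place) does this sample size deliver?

4.2

SE(p̂) = √[p(1−p)/n] = √[0.1875/407] = 0.02146.
E = z × SE = 1.960 × 0.02146 = 0.04207, or 4.2 percentage points.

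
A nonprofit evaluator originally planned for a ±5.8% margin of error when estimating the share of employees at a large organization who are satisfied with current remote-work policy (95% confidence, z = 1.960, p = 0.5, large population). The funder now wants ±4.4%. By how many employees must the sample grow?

At ±5.8%: n = 1.960² × 0.2500 / 0.058² ≈ 285.49 → 286.
At ±4.4%: n = 1.960² × 0.2500 / 0.044² ≈ 496.07 → 497.
Additional respondents: 497 − 286 = 211.

211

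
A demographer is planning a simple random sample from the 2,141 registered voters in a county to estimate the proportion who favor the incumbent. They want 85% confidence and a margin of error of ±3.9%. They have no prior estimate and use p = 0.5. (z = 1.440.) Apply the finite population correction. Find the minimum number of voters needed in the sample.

Unadjusted: n₀ = 1.440² × 0.50 × 0.50 / 0.039² ≈ 340.83, so n₀ = 341.
Finite population correction with N = 2,141: n = n₀ / (1 + (n₀−1)/N) = 341 / (1 + 340/2141) = 341 / 1.1588 ≈ 294.27.
Rounding up, n = 295.

295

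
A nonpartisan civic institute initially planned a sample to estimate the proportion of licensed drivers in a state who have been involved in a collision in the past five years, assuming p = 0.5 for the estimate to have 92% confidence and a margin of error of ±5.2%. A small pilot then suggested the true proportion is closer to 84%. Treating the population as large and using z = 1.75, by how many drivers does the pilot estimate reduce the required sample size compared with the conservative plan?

Conservative (p = 0.5): n = 1.75² × 0.25 / 0.052² ≈ 283.15 → 284.
Using p = 0.84: p(1−p) = 0.1344, so n = 1.75² × 0.1344 / 0.052² ≈ 152.22 → 153.
Reduction: 284 − 153 = 131.

131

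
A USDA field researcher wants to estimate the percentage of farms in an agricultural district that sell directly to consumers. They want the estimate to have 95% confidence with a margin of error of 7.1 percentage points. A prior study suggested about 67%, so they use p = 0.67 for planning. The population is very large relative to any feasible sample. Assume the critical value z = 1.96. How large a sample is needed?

With p = 0.67, p(1−p) = 0.2211.
n = z²·p(1−p)/E² = 1.96² × 0.2211 / 0.071² = 3.8416 × 0.2211 / 0.005041 ≈ 168.49.
Rounding up gives n = 169.

169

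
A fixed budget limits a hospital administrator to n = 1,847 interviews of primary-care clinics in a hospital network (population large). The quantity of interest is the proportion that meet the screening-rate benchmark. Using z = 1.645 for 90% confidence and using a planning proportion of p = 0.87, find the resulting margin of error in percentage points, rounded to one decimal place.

1.3

SE(p̂) = √[p(1−p)/n] = √[0.1131/1847] = 0.00783.
E = z × SE = 1.645 × 0.00783 = 0.01287, or 1.3 percentage points.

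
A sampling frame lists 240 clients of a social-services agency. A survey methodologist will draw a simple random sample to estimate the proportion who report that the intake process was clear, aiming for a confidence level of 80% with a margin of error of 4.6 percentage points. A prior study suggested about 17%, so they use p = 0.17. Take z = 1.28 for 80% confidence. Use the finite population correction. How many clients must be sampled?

76

Unadjusted: n₀ = 1.28² × 0.17 × 0.83 / 0.046² ≈ 109.25, so n₀ = 110.
Finite population correction with N = 240: n = n₀ / (1 + (n₀−1)/N) = 110 / (1 + 109/240) = 110 / 1.4542 ≈ 75.64.
Rounding up, n = 76.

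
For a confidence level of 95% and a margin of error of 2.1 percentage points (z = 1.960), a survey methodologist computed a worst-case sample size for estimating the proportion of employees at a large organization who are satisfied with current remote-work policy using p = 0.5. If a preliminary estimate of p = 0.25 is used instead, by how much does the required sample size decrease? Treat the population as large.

544

Conservative (p = 0.5): n = 1.960² × 0.25 / 0.021² ≈ 2177.78 → 2178.
Using p = 0.25: p(1−p) = 0.1875, so n = 1.960² × 0.1875 / 0.021² ≈ 1633.33 → 1634.
Reduction: 2178 − 1634 = 544.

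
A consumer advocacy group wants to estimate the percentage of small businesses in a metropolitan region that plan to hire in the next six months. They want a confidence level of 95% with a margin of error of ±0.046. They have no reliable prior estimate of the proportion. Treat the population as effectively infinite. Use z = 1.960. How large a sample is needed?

454

With no prior estimate, use p = 0.5, giving p(1−p) = 0.25.
n = z²·p(1−p)/E² = 1.960² × 0.2500 / 0.046² = 3.8416 × 0.2500 / 0.002116 ≈ 453.88.
Rounding up gives n = 454.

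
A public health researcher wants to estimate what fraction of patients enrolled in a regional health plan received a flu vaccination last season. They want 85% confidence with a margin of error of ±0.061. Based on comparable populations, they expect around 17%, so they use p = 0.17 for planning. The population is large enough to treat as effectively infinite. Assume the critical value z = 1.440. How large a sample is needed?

79

With p = 0.17, p(1−p) = 0.1411.
n = z²·p(1−p)/E² = 1.440² × 0.1411 / 0.061² = 2.0736 × 0.1411 / 0.003721 ≈ 78.63.
Rounding up gives n = 79.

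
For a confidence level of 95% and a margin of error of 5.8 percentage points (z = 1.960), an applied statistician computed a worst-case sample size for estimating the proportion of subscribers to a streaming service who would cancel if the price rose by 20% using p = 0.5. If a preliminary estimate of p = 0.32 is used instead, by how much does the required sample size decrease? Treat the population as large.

Conservative (p = 0.5): n = 1.960² × 0.25 / 0.058² ≈ 285.49 → 286.
Using p = 0.32: p(1−p) = 0.2176, so n = 1.960² × 0.2176 / 0.058² ≈ 248.49 → 249.
Reduction: 286 − 249 = 37.

37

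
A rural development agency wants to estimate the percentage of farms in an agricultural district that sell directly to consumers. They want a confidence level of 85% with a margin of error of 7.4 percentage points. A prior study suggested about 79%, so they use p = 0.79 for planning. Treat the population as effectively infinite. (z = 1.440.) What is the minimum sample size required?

63

With p = 0.79, p(1−p) = 0.1659.
n = z²·p(1−p)/E² = 1.440² × 0.1659 / 0.074² = 2.0736 × 0.1659 / 0.005476 ≈ 62.82.
Rounding up gives n = 63.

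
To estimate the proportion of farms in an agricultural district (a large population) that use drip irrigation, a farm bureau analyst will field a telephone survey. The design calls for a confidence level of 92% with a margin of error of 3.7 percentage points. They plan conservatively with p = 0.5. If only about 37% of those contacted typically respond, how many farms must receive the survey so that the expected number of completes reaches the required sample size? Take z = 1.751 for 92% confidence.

1514

Completed interviews needed: n₀ = 1.751² × 0.2500 / 0.037² ≈ 559.90 → 560.
At a 37% response rate, contacts needed = 560 / 0.37 ≈ 1513.51 → 1514.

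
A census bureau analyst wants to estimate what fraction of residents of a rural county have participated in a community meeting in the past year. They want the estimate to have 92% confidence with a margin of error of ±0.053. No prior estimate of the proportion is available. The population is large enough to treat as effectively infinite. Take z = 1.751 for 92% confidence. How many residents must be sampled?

273

With no prior estimate, use p = 0.5, giving p(1−p) = 0.25.
n = z²·p(1−p)/E² = 1.751² × 0.2500 / 0.053² = 3.0660 × 0.2500 / 0.002809 ≈ 272.87.
Rounding up gives n = 273.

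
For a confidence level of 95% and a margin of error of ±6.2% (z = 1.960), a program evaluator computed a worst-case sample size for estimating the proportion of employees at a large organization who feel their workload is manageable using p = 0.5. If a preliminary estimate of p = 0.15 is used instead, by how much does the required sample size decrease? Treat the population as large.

Conservative (p = 0.5): n = 1.960² × 0.25 / 0.062² ≈ 249.84 → 250.
Using p = 0.15: p(1−p) = 0.1275, so n = 1.960² × 0.1275 / 0.062² ≈ 127.42 → 128.
Reduction: 250 − 128 = 122.

122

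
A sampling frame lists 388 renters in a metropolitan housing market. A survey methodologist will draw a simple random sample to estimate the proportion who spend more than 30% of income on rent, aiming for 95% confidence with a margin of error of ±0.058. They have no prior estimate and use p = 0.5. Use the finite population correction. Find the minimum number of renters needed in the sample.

165

For 95% confidence, z = 1.96.
Unadjusted: n₀ = 1.96² × 0.50 × 0.50 / 0.058² ≈ 285.49, so n₀ = 286.
Finite population correction with N = 388: n = n₀ / (1 + (n₀−1)/N) = 286 / (1 + 285/388) = 286 / 1.7345 ≈ 164.89.
Rounding up, n = 165.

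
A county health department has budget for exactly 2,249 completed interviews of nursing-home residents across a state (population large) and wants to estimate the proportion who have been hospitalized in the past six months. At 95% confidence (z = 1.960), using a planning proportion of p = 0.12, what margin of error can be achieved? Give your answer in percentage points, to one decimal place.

1.3

SE(p̂) = √[p(1−p)/n] = √[0.1056/2249] = 0.00685.
E = z × SE = 1.960 × 0.00685 = 0.01343, or 1.3 percentage points.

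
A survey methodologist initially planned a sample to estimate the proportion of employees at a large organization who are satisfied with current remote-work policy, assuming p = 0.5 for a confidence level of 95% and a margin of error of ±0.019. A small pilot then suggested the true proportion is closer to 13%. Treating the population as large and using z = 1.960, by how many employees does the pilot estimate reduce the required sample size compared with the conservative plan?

1457

Conservative (p = 0.5): n = 1.960² × 0.25 / 0.019² ≈ 2660.39 → 2661.
Using p = 0.13: p(1−p) = 0.1131, so n = 1.960² × 0.1131 / 0.019² ≈ 1203.56 → 1204.
Reduction: 2661 − 1204 = 1457.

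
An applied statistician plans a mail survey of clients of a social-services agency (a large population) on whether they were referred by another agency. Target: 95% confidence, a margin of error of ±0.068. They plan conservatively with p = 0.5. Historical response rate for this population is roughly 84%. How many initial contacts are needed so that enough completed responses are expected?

For 95% confidence, z = 1.96.
Completed interviews needed: n₀ = 1.96² × 0.2500 / 0.068² ≈ 207.70 → 208.
At an 84% response rate, contacts needed = 208 / 0.84 ≈ 247.62 → 248.

248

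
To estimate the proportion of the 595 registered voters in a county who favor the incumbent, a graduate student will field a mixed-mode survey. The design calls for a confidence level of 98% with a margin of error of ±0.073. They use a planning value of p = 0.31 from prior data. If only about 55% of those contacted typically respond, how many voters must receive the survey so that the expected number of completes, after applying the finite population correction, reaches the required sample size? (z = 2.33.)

291

Completed interviews needed (unadjusted): n₀ = 2.33² × 0.2139 / 0.073² ≈ 217.91 → 218.
FPC for N = 595: n = 218 / (1 + 217/595) = 218 / 1.3647 ≈ 159.74 → 160.
At a 55% response rate, contacts needed = 160 / 0.55 ≈ 290.91 → 291.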